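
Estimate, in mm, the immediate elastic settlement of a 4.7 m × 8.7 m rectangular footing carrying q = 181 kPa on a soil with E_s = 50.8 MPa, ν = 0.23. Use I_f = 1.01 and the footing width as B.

Immediate (elastic) settlement: S_e = q·B·(1−ν²)/E_s · I_f.
E_s = 50.8 MPa = 50800 kPa.
S_e = 181 × 4.7 × (1 − 0.23²) / 50800 × 1.01
    = 181 × 4.7 × 0.9471 / 50800 × 1.01
    = 0.01602 m = 16.02 mm

S_e ≈ 16 mm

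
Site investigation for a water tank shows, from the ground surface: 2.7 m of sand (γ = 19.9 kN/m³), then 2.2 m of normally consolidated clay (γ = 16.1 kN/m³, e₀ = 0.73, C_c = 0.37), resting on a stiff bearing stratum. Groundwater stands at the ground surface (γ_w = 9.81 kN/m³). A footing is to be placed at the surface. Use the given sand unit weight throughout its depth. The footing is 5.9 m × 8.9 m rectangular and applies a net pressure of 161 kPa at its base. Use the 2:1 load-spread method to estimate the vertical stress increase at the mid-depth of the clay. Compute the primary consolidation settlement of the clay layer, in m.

S_c ≈ 0.225 m

Mid-depth of clay below the ground surface: z = 2.7 + 2.2/2 = 3.8 m.
Total vertical stress at mid-clay: σ_v = 19.9×2.7 + 16.1×1.1 = 71.44 kPa.
Pore pressure: u = 9.81×(3.8 − 0) = 37.278 kPa.
Initial effective stress: σ'_0 = σ_v − u = 71.44 − 37.278 = 34.162 kPa.
Stress increase at mid-clay by the 2:1 spreading method:
Δσ = qBL/((B+z)(L+z)) = 161×5.9×8.9/((5.9+3.8)(8.9+3.8)) = 68.627 kPa
Final effective stress: σ'_f = σ'_0 + Δσ = 34.162 + 68.627 = 102.79 kPa.
Normally consolidated clay, so the full stress increment lies on the virgin compression line:
S_c = C_c·H/(1+e₀)·log₁₀(σ'_f/σ'_0) = 0.37×2.2/(1+0.73)×log₁₀(102.79/34.162)
    = 0.47052 × 0.47841 = 0.2251 m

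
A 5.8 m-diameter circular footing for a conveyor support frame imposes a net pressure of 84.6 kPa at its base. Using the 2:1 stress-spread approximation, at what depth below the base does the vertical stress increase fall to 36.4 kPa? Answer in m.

z ≈ 3.04 m

2:1 spreading — at depth z the loaded area has grown by z in each plan dimension:
qD²/(D+z)² = Δσ_z ⇒ z = D(√(q/Δσ_z) − 1) = 5.8×(√(84.6/36.4) − 1) = 3.042 m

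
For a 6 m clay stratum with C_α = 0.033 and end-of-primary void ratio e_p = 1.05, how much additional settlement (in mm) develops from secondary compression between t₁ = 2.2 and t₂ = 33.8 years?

Secondary compression: S_s = C_α·H/(1+e_p)·log₁₀(t₂/t₁)
S_s = 0.033×6/(1+1.05)×log₁₀(33.8/2.2)
    = 0.09659 × 1.186 = 0.1146 m

S_s ≈ 115 mm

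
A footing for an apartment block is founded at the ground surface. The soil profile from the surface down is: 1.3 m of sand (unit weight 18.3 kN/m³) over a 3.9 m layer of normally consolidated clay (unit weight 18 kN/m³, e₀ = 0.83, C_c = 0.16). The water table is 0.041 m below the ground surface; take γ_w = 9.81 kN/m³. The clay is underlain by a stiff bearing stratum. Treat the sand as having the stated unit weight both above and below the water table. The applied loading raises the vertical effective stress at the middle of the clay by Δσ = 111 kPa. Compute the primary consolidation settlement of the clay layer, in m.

S_c ≈ 0.24 m

Mid-depth of clay below the ground surface: z = 1.3 + 3.9/2 = 3.25 m.
Total vertical stress at mid-clay: σ_v = 18.3×1.3 + 18×1.95 = 58.89 kPa.
Pore pressure: u = 9.81×(3.25 − 0.041) = 31.48 kPa.
Initial effective stress: σ'_0 = σ_v − u = 58.89 − 31.48 = 27.41 kPa.
Final effective stress: σ'_f = σ'_0 + Δσ = 27.41 + 111 = 138.41 kPa.
Normally consolidated clay, so the full stress increment lies on the virgin compression line:
S_c = C_c·H/(1+e₀)·log₁₀(σ'_f/σ'_0) = 0.16×3.9/(1+0.83)×log₁₀(138.41/27.41)
    = 0.34098 × 0.70326 = 0.2398 m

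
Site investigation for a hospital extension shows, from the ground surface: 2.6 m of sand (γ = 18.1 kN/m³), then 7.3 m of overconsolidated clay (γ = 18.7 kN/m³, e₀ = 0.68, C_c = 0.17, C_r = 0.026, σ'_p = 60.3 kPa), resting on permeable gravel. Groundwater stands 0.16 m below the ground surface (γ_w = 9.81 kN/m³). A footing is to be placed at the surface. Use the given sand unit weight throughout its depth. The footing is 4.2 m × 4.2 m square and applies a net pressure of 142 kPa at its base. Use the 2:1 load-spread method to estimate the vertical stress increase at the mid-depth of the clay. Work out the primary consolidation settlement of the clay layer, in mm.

S_c ≈ 88.7 mm

Mid-depth of clay below the ground surface: z = 2.6 + 7.3/2 = 6.25 m.
Total vertical stress at mid-clay: σ_v = 18.1×2.6 + 18.7×3.65 = 115.31 kPa.
Pore pressure: u = 9.81×(6.25 − 0.16) = 59.743 kPa.
Initial effective stress: σ'_0 = σ_v − u = 115.31 − 59.743 = 55.567 kPa.
Stress increase at mid-clay by the 2:1 spreading method:
Δσ = qBL/((B+z)(L+z)) = 142×4.2×4.2/((4.2+6.25)(4.2+6.25)) = 22.938 kPa
Final effective stress: σ'_f = 55.567 + 22.938 = 78.505 kPa.
σ'_f = 78.505 > σ'_p = 60.3 kPa, so the stress path crosses the preconsolidation pressure — recompression up to σ'_p, then virgin compression beyond:
S_c = H/(1+e₀)·[C_r·log₁₀(σ'_p/σ'_0) + C_c·log₁₀(σ'_f/σ'_p)]
    = 7.3/1.68 × [0.026×log₁₀(60.3/55.567) + 0.17×log₁₀(78.505/60.3)]
    = 4.3452 × [0.00092301 + 0.019479] = 0.08865 m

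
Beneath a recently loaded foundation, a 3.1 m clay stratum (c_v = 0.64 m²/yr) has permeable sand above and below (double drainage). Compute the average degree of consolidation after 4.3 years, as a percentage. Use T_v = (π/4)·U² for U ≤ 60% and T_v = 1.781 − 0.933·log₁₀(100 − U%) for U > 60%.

Drainage path length: H_d = H/2 = 1.55 m (double drainage).
T_v = c_v·t/H_d² = 0.64×4.3/1.55² = 1.1455.
T_v = 1.1455 corresponds to the U > 60% branch:
U = 1 − 10^((1.781 − T_v)/0.933)/100 = 0.952

U ≈ 95.2 %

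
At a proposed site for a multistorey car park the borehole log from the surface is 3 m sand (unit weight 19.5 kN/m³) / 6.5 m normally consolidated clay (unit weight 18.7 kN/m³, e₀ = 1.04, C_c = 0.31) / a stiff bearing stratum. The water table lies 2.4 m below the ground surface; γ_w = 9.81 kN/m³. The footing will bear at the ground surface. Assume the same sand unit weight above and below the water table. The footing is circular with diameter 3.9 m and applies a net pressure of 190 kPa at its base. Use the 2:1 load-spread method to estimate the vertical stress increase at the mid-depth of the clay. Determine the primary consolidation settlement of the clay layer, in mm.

Mid-depth of clay below the ground surface: z = 3 + 6.5/2 = 6.25 m.
Total vertical stress at mid-clay: σ_v = 19.5×3 + 18.7×3.25 = 119.28 kPa.
Pore pressure: u = 9.81×(6.25 − 2.4) = 37.769 kPa.
Initial effective stress: σ'_0 = σ_v − u = 119.28 − 37.769 = 81.511 kPa.
Stress increase at mid-clay by the 2:1 spreading method:
Δσ ≈ qD²/(D+z)² = 190×3.9²/(3.9+6.25)² = 28.051 kPa
Final effective stress: σ'_f = σ'_0 + Δσ = 81.511 + 28.051 = 109.56 kPa.
Normally consolidated clay, so the full stress increment lies on the virgin compression line:
S_c = C_c·H/(1+e₀)·log₁₀(σ'_f/σ'_0) = 0.31×6.5/(1+1.04)×log₁₀(109.56/81.511)
    = 0.98775 × 0.12844 = 0.1269 m

S_c ≈ 127 mm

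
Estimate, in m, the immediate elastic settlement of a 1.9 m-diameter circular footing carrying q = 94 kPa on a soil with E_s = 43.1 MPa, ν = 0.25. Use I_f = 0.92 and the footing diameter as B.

Immediate (elastic) settlement: S_e = q·B·(1−ν²)/E_s · I_f.
E_s = 43.1 MPa = 43100 kPa.
S_e = 94 × 1.9 × (1 − 0.25²) / 43100 × 0.92
    = 94 × 1.9 × 0.9375 / 43100 × 0.92
    = 0.003574 m

S_e ≈ 0.00357 m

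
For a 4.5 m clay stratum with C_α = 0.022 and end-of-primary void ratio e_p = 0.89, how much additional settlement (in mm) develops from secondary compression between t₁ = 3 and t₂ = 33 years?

S_s ≈ 54.5 mm

Secondary compression: S_s = C_α·H/(1+e_p)·log₁₀(t₂/t₁)
S_s = 0.022×4.5/(1+0.89)×log₁₀(33/3)
    = 0.05238 × 1.041 = 0.05455 m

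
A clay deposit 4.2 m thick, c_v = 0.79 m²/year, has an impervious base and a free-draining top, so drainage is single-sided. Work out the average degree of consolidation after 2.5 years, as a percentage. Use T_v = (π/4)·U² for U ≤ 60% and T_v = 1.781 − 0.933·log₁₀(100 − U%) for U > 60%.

U ≈ 37.8 %

Drainage path length: H_d = H = 4.2 m (single drainage).
T_v = c_v·t/H_d² = 0.79×2.5/4.2² = 0.11196.
T_v = 0.11196 corresponds to the U ≤ 60% branch:
U = √(4T_v/π) = 0.3776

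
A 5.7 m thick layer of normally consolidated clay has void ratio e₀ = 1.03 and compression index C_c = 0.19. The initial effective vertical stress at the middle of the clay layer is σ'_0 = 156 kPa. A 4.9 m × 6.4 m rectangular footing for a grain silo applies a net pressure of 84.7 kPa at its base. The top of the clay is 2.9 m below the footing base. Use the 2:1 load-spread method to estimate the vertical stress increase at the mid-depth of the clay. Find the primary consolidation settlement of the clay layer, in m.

S_c ≈ 0.0286 m

Mid-depth of clay below the footing base: z = 2.9 + 5.7/2 = 5.75 m.
Stress increase at mid-clay by the 2:1 spreading method:
Δσ = qBL/((B+z)(L+z)) = 84.7×4.9×6.4/((4.9+5.75)(6.4+5.75)) = 20.527 kPa
Final effective stress: σ'_f = σ'_0 + Δσ = 156 + 20.527 = 176.53 kPa.
Normally consolidated clay, so the full stress increment lies on the virgin compression line:
S_c = C_c·H/(1+e₀)·log₁₀(σ'_f/σ'_0) = 0.19×5.7/(1+1.03)×log₁₀(176.53/156)
    = 0.5335 × 0.053694 = 0.02865 m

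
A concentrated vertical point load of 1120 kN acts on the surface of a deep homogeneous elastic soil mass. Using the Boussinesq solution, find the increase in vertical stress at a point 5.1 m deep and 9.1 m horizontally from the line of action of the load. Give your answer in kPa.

Δσ_z ≈ 0.574 kPa

Boussinesq vertical stress below a point load on an elastic half-space:
Δσ_z = 3P/(2πz²) · [1 + (r/z)²]^(−5/2)
r/z = 9.1/5.1 = 1.7843; [1+(r/z)²]^(−5/2) = 0.027931.
Δσ_z = 3×1120/(2π×5.1²) × 0.027931 = 20.56 × 0.027931 = 0.5743 kPa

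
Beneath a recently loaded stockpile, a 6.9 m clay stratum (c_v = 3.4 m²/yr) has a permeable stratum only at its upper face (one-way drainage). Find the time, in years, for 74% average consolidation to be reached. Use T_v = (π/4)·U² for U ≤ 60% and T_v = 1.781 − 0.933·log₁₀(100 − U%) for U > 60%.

Drainage path length: H_d = H = 6.9 m (single drainage).
U > 60%: T_v = 1.781 − 0.933·log₁₀(100 − 74) = 0.46083.
t = T_v·H_d²/c_v = 0.46083×6.9²/3.4 = 6.453 years.

t ≈ 6.45 years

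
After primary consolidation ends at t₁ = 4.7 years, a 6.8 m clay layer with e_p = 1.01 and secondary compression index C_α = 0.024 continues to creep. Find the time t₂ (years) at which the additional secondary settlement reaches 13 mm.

S_s = C_α·H/(1+e_p)·log₁₀(t₂/t₁) ⇒ log₁₀(t₂/t₁) = S_s·(1+e_p)/(C_α·H).
log₁₀(t₂/t₁) = 0.013 × (1+1.01) / (0.024×6.8) = 0.1601
t₂ = t₁ × 10^0.1601 = 4.7 × 1.446 = 6.795 years

t₂ ≈ 6.8 years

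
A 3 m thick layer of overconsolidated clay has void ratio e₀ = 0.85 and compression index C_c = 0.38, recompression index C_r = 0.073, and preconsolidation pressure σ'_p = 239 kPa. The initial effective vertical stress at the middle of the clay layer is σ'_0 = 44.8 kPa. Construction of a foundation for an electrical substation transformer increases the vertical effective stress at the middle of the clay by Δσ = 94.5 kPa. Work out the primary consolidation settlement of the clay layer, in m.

Final effective stress: σ'_f = 44.8 + 94.5 = 139.3 kPa.
σ'_f = 139.3 ≤ σ'_p = 239 kPa, so the clay remains overconsolidated and only the recompression index applies:
S_c = C_r·H/(1+e₀)·log₁₀(σ'_f/σ'_0) = 0.073×3/1.85×log₁₀(139.3/44.8)
    = 0.11838 × 0.49267 = 0.05832 m

S_c ≈ 0.0583 m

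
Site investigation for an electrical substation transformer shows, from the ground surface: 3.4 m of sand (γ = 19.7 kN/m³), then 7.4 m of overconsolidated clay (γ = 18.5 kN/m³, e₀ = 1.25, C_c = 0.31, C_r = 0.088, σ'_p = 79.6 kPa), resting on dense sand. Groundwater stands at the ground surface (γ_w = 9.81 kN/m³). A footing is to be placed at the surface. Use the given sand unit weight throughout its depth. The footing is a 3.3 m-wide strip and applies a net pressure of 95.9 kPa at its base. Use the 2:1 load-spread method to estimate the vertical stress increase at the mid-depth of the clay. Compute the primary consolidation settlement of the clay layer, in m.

Mid-depth of clay below the ground surface: z = 3.4 + 7.4/2 = 7.1 m.
Total vertical stress at mid-clay: σ_v = 19.7×3.4 + 18.5×3.7 = 135.43 kPa.
Pore pressure: u = 9.81×(7.1 − 0) = 69.651 kPa.
Initial effective stress: σ'_0 = σ_v − u = 135.43 − 69.651 = 65.779 kPa.
Stress increase at mid-clay by the 2:1 spreading method:
Δσ = qB/(B+z) = 95.9×3.3/(3.3+7.1) = 30.43 kPa
Final effective stress: σ'_f = 65.779 + 30.43 = 96.209 kPa.
σ'_f = 96.209 > σ'_p = 79.6 kPa, so the stress path crosses the preconsolidation pressure — recompression up to σ'_p, then virgin compression beyond:
S_c = H/(1+e₀)·[C_r·log₁₀(σ'_p/σ'_0) + C_c·log₁₀(σ'_f/σ'_p)]
    = 7.4/2.25 × [0.088×log₁₀(79.6/65.779) + 0.31×log₁₀(96.209/79.6)]
    = 3.2889 × [0.0072887 + 0.025514] = 0.1079 m

S_c ≈ 0.108 m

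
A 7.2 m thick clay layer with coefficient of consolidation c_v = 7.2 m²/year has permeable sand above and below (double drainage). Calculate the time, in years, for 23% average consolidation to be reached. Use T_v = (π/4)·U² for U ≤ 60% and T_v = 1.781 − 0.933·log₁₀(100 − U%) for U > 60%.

t ≈ 0.0748 years

Drainage path length: H_d = H/2 = 3.6 m (double drainage).
U ≤ 60%: T_v = (π/4)·U² = (π/4)×0.23² = 0.041548.
t = T_v·H_d²/c_v = 0.041548×3.6²/7.2 = 0.07479 years.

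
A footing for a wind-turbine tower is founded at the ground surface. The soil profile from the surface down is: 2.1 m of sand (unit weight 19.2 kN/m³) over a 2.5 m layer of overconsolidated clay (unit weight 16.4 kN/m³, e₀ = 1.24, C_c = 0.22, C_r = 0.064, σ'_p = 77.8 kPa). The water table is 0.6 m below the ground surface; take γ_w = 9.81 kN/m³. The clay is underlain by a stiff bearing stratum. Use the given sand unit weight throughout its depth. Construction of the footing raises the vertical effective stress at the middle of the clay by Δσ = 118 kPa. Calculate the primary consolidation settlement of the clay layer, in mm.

S_c ≈ 97.1 mm

Mid-depth of clay below the ground surface: z = 2.1 + 2.5/2 = 3.35 m.
Total vertical stress at mid-clay: σ_v = 19.2×2.1 + 16.4×1.25 = 60.82 kPa.
Pore pressure: u = 9.81×(3.35 − 0.6) = 26.978 kPa.
Initial effective stress: σ'_0 = σ_v − u = 60.82 − 26.978 = 33.842 kPa.
Final effective stress: σ'_f = 33.842 + 118 = 151.84 kPa.
σ'_f = 151.84 > σ'_p = 77.8 kPa, so the stress path crosses the preconsolidation pressure — recompression up to σ'_p, then virgin compression beyond:
S_c = H/(1+e₀)·[C_r·log₁₀(σ'_p/σ'_0) + C_c·log₁₀(σ'_f/σ'_p)]
    = 2.5/2.24 × [0.064×log₁₀(77.8/33.842) + 0.22×log₁₀(151.84/77.8)]
    = 1.1161 × [0.023138 + 0.063889] = 0.09713 m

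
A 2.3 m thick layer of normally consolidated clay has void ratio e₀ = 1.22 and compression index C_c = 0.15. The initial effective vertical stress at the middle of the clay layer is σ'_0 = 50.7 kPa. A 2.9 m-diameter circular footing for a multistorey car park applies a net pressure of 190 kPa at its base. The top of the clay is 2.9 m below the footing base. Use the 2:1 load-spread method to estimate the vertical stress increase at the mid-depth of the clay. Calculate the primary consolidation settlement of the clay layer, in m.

S_c ≈ 0.0339 m

Mid-depth of clay below the footing base: z = 2.9 + 2.3/2 = 4.05 m.
Stress increase at mid-clay by the 2:1 spreading method:
Δσ ≈ qD²/(D+z)² = 190×2.9²/(2.9+4.05)² = 33.081 kPa
Final effective stress: σ'_f = σ'_0 + Δσ = 50.7 + 33.081 = 83.781 kPa.
Normally consolidated clay, so the full stress increment lies on the virgin compression line:
S_c = C_c·H/(1+e₀)·log₁₀(σ'_f/σ'_0) = 0.15×2.3/(1+1.22)×log₁₀(83.781/50.7)
    = 0.15541 × 0.21814 = 0.0339 m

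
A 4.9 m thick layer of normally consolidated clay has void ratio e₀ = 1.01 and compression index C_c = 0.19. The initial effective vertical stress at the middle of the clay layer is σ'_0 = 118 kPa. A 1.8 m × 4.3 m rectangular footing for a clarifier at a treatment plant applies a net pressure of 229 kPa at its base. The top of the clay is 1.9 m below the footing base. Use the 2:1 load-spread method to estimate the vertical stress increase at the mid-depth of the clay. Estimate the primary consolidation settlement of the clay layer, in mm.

Mid-depth of clay below the footing base: z = 1.9 + 4.9/2 = 4.35 m.
Stress increase at mid-clay by the 2:1 spreading method:
Δσ = qBL/((B+z)(L+z)) = 229×1.8×4.3/((1.8+4.35)(4.3+4.35)) = 33.318 kPa
Final effective stress: σ'_f = σ'_0 + Δσ = 118 + 33.318 = 151.32 kPa.
Normally consolidated clay, so the full stress increment lies on the virgin compression line:
S_c = C_c·H/(1+e₀)·log₁₀(σ'_f/σ'_0) = 0.19×4.9/(1+1.01)×log₁₀(151.32/118)
    = 0.46318 × 0.10801 = 0.05003 m

S_c ≈ 50 mm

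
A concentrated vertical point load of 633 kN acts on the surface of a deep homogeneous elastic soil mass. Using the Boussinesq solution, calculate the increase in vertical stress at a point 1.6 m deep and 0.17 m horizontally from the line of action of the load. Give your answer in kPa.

Boussinesq vertical stress below a point load on an elastic half-space:
Δσ_z = 3P/(2πz²) · [1 + (r/z)²]^(−5/2)
r/z = 0.17/1.6 = 0.10625; [1+(r/z)²]^(−5/2) = 0.97233.
Δσ_z = 3×633/(2π×1.6²) × 0.97233 = 118.06 × 0.97233 = 114.8 kPa

Δσ_z ≈ 115 kPa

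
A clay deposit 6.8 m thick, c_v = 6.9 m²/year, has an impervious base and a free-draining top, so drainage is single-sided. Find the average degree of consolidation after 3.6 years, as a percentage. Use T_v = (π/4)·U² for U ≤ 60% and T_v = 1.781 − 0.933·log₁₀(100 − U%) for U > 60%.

U ≈ 78.5 %

Drainage path length: H_d = H = 6.8 m (single drainage).
T_v = c_v·t/H_d² = 6.9×3.6/6.8² = 0.5372.
T_v = 0.5372 corresponds to the U > 60% branch:
U = 1 − 10^((1.781 − T_v)/0.933)/100 = 0.7847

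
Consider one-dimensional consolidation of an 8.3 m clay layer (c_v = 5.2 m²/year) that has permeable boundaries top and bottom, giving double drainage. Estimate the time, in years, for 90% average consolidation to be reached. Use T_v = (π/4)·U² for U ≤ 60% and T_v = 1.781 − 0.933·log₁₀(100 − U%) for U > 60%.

Drainage path length: H_d = H/2 = 4.15 m (double drainage).
U > 60%: T_v = 1.781 − 0.933·log₁₀(100 − 90) = 0.848.
t = T_v·H_d²/c_v = 0.848×4.15²/5.2 = 2.809 years.

t ≈ 2.81 years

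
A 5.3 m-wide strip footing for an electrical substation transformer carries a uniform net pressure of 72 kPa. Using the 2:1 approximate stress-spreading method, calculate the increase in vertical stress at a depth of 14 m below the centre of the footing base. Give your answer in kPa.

Δσ_z ≈ 19.8 kPa

By the 2:1 method the load spreads at 1 horizontal : 2 vertical, so at depth z the loaded area has grown by z in each plan dimension:
Δσ = qB/(B+z) = 72×5.3/(5.3+14) = 19.772 kPa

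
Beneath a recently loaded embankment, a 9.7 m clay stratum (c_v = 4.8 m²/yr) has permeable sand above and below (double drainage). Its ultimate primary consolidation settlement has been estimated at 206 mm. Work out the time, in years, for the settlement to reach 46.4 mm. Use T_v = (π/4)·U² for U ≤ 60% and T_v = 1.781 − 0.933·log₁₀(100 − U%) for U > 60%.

Drainage path length: H_d = H/2 = 4.85 m (double drainage).
U = S(t)/S_ult = 46.4/206 = 0.2252.
U ≤ 60%: T_v = (π/4)·U² = (π/4)×0.22524² = 0.039847.
t = T_v·H_d²/c_v = 0.039847×4.85²/4.8 = 0.1953 years.

t ≈ 0.195 years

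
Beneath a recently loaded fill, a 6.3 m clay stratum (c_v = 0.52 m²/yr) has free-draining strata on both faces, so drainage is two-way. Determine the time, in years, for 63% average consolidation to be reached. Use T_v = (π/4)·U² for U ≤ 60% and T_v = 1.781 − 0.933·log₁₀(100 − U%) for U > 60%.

t ≈ 6.07 years

Drainage path length: H_d = H/2 = 3.15 m (double drainage).
U > 60%: T_v = 1.781 − 0.933·log₁₀(100 − 63) = 0.31787.
t = T_v·H_d²/c_v = 0.31787×3.15²/0.52 = 6.066 years.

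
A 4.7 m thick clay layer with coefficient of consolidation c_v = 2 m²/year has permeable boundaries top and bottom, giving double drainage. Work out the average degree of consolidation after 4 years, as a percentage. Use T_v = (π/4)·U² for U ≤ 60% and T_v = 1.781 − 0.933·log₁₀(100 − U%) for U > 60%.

U ≈ 97.7 %

Drainage path length: H_d = H/2 = 2.35 m (double drainage).
T_v = c_v·t/H_d² = 2×4/2.35² = 1.4486.
T_v = 1.4486 corresponds to the U > 60% branch:
U = 1 − 10^((1.781 − T_v)/0.933)/100 = 0.9773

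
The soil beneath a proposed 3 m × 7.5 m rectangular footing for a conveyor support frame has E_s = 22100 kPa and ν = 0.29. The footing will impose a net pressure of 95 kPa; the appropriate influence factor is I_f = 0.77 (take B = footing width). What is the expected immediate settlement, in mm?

S_e ≈ 9.09 mm

Immediate (elastic) settlement: S_e = q·B·(1−ν²)/E_s · I_f.
S_e = 95 × 3 × (1 − 0.29²) / 22100 × 0.77
    = 95 × 3 × 0.9159 / 22100 × 0.77
    = 0.009095 m = 9.095 mm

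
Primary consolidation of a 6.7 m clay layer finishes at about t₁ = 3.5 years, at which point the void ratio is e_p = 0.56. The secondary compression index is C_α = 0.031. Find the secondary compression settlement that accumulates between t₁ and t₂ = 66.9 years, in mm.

Secondary compression: S_s = C_α·H/(1+e_p)·log₁₀(t₂/t₁)
S_s = 0.031×6.7/(1+0.56)×log₁₀(66.9/3.5)
    = 0.1331 × 1.281 = 0.1706 m

S_s ≈ 171 mm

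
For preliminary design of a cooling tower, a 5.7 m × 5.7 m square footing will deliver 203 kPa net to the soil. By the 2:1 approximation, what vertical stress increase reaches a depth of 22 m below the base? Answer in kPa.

Δσ_z ≈ 8.6 kPa

By the 2:1 method the load spreads at 1 horizontal : 2 vertical, so at depth z the loaded area has grown by z in each plan dimension:
Δσ = qBL/((B+z)(L+z)) = 203×5.7×5.7/((5.7+22)(5.7+22)) = 8.5958 kPa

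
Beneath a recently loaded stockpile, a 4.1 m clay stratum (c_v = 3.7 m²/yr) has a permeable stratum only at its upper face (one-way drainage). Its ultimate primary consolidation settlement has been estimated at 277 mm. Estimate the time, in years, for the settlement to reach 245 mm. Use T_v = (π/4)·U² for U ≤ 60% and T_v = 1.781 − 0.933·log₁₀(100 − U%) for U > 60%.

Drainage path length: H_d = H = 4.1 m (single drainage).
U = S(t)/S_ult = 245/277 = 0.8845.
U > 60%: T_v = 1.781 − 0.933·log₁₀(100 − 88.448) = 0.78953.
t = T_v·H_d²/c_v = 0.78953×4.1²/3.7 = 3.587 years.

t ≈ 3.59 years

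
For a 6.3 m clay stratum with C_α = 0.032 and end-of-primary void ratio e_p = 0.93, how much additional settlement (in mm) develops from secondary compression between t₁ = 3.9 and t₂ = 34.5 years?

S_s ≈ 98.9 mm

Secondary compression: S_s = C_α·H/(1+e_p)·log₁₀(t₂/t₁)
S_s = 0.032×6.3/(1+0.93)×log₁₀(34.5/3.9)
    = 0.1045 × 0.9468 = 0.09889 m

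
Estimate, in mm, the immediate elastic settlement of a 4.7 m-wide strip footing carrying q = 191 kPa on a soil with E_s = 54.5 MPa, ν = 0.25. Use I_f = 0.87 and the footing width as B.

S_e ≈ 13.4 mm

Immediate (elastic) settlement: S_e = q·B·(1−ν²)/E_s · I_f.
E_s = 54.5 MPa = 54500 kPa.
S_e = 191 × 4.7 × (1 − 0.25²) / 54500 × 0.87
    = 191 × 4.7 × 0.9375 / 54500 × 0.87
    = 0.01343 m = 13.43 mm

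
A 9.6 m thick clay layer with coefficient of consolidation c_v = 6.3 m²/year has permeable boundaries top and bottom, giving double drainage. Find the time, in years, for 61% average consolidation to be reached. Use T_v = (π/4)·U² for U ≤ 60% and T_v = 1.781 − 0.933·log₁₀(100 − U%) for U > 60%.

t ≈ 1.08 years

Drainage path length: H_d = H/2 = 4.8 m (double drainage).
U > 60%: T_v = 1.781 − 0.933·log₁₀(100 − 61) = 0.29654.
t = T_v·H_d²/c_v = 0.29654×4.8²/6.3 = 1.084 years.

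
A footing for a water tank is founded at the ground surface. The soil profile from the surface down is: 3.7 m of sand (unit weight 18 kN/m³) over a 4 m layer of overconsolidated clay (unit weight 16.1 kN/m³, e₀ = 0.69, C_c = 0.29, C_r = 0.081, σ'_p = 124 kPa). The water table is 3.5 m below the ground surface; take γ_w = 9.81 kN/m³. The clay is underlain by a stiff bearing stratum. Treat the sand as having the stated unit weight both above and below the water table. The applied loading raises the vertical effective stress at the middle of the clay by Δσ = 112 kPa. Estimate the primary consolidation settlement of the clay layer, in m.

S_c ≈ 0.165 m

Mid-depth of clay below the ground surface: z = 3.7 + 4/2 = 5.7 m.
Total vertical stress at mid-clay: σ_v = 18×3.7 + 16.1×2 = 98.8 kPa.
Pore pressure: u = 9.81×(5.7 − 3.5) = 21.582 kPa.
Initial effective stress: σ'_0 = σ_v − u = 98.8 − 21.582 = 77.218 kPa.
Final effective stress: σ'_f = 77.218 + 112 = 189.22 kPa.
σ'_f = 189.22 > σ'_p = 124 kPa, so the stress path crosses the preconsolidation pressure — recompression up to σ'_p, then virgin compression beyond:
S_c = H/(1+e₀)·[C_r·log₁₀(σ'_p/σ'_0) + C_c·log₁₀(σ'_f/σ'_p)]
    = 4/1.69 × [0.081×log₁₀(124/77.218) + 0.29×log₁₀(189.22/124)]
    = 2.3669 × [0.016662 + 0.053228] = 0.1654 m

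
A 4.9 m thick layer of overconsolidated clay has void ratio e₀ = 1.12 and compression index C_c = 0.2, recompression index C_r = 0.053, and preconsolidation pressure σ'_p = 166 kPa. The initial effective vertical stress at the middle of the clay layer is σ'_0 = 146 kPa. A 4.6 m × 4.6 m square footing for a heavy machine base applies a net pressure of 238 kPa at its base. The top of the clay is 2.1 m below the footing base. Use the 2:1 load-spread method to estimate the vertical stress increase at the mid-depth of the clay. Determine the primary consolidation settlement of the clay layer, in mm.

Mid-depth of clay below the footing base: z = 2.1 + 4.9/2 = 4.55 m.
Stress increase at mid-clay by the 2:1 spreading method:
Δσ = qBL/((B+z)(L+z)) = 238×4.6×4.6/((4.6+4.55)(4.6+4.55)) = 60.152 kPa
Final effective stress: σ'_f = 146 + 60.152 = 206.15 kPa.
σ'_f = 206.15 > σ'_p = 166 kPa, so the stress path crosses the preconsolidation pressure — recompression up to σ'_p, then virgin compression beyond:
S_c = H/(1+e₀)·[C_r·log₁₀(σ'_p/σ'_0) + C_c·log₁₀(σ'_f/σ'_p)]
    = 4.9/2.12 × [0.053×log₁₀(166/146) + 0.2×log₁₀(206.15/166)]
    = 2.3113 × [0.002955 + 0.018815] = 0.05032 m

S_c ≈ 50.3 mm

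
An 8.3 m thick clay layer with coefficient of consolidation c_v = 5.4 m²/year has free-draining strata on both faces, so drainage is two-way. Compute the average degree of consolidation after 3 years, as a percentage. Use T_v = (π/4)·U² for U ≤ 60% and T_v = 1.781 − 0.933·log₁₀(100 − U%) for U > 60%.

U ≈ 92 %

Drainage path length: H_d = H/2 = 4.15 m (double drainage).
T_v = c_v·t/H_d² = 5.4×3/4.15² = 0.94063.
T_v = 0.94063 corresponds to the U > 60% branch:
U = 1 − 10^((1.781 − T_v)/0.933)/100 = 0.9204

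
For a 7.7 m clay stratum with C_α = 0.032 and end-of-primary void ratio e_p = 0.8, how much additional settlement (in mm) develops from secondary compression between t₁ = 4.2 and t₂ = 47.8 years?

S_s ≈ 145 mm

Secondary compression: S_s = C_α·H/(1+e_p)·log₁₀(t₂/t₁)
S_s = 0.032×7.7/(1+0.8)×log₁₀(47.8/4.2)
    = 0.1369 × 1.056 = 0.1446 m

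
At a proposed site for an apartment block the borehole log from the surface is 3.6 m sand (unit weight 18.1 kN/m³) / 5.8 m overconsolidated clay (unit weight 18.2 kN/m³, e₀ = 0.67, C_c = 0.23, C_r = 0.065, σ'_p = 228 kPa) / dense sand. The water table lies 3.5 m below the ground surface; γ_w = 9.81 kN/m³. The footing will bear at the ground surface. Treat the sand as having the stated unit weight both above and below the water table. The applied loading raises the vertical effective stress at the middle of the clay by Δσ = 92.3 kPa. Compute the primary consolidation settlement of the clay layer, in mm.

Mid-depth of clay below the ground surface: z = 3.6 + 5.8/2 = 6.5 m.
Total vertical stress at mid-clay: σ_v = 18.1×3.6 + 18.2×2.9 = 117.94 kPa.
Pore pressure: u = 9.81×(6.5 − 3.5) = 29.43 kPa.
Initial effective stress: σ'_0 = σ_v − u = 117.94 − 29.43 = 88.51 kPa.
Final effective stress: σ'_f = 88.51 + 92.3 = 180.81 kPa.
σ'_f = 180.81 ≤ σ'_p = 228 kPa, so the clay remains overconsolidated and only the recompression index applies:
S_c = C_r·H/(1+e₀)·log₁₀(σ'_f/σ'_0) = 0.065×5.8/1.67×log₁₀(180.81/88.51)
    = 0.22575 × 0.31023 = 0.07003 m

S_c ≈ 70 mm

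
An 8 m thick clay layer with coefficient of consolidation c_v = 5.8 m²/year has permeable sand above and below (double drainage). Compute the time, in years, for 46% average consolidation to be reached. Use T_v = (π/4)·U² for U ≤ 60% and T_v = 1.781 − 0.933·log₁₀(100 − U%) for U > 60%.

t ≈ 0.458 years

Drainage path length: H_d = H/2 = 4 m (double drainage).
U ≤ 60%: T_v = (π/4)·U² = (π/4)×0.46² = 0.16619.
t = T_v·H_d²/c_v = 0.16619×4²/5.8 = 0.4585 years.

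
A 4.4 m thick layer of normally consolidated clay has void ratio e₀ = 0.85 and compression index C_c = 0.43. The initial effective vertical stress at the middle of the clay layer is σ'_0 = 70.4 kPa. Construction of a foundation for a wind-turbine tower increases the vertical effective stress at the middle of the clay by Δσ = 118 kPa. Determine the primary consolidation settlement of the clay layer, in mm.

Final effective stress: σ'_f = σ'_0 + Δσ = 70.4 + 118 = 188.4 kPa.
Normally consolidated clay, so the full stress increment lies on the virgin compression line:
S_c = C_c·H/(1+e₀)·log₁₀(σ'_f/σ'_0) = 0.43×4.4/(1+0.85)×log₁₀(188.4/70.4)
    = 1.0227 × 0.42751 = 0.4372 m

S_c ≈ 437 mm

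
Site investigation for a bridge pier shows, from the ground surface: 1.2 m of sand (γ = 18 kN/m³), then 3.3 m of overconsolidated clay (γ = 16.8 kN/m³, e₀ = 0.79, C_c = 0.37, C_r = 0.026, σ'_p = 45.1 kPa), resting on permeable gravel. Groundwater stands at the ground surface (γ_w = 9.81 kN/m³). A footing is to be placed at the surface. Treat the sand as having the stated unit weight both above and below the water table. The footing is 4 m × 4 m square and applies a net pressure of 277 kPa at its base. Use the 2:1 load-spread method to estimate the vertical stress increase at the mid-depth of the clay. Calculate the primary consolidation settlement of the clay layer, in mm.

S_c ≈ 295 mm

Mid-depth of clay below the ground surface: z = 1.2 + 3.3/2 = 2.85 m.
Total vertical stress at mid-clay: σ_v = 18×1.2 + 16.8×1.65 = 49.32 kPa.
Pore pressure: u = 9.81×(2.85 − 0) = 27.959 kPa.
Initial effective stress: σ'_0 = σ_v − u = 49.32 − 27.959 = 21.361 kPa.
Stress increase at mid-clay by the 2:1 spreading method:
Δσ = qBL/((B+z)(L+z)) = 277×4×4/((4+2.85)(4+2.85)) = 94.454 kPa
Final effective stress: σ'_f = 21.361 + 94.454 = 115.81 kPa.
σ'_f = 115.81 > σ'_p = 45.1 kPa, so the stress path crosses the preconsolidation pressure — recompression up to σ'_p, then virgin compression beyond:
S_c = H/(1+e₀)·[C_r·log₁₀(σ'_p/σ'_0) + C_c·log₁₀(σ'_f/σ'_p)]
    = 3.3/1.79 × [0.026×log₁₀(45.1/21.361) + 0.37×log₁₀(115.81/45.1)]
    = 1.8436 × [0.0084384 + 0.15154] = 0.2949 m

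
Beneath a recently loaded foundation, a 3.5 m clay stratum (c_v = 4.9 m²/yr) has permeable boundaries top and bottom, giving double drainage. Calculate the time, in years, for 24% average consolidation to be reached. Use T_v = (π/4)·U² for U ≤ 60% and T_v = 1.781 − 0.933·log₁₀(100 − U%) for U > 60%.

Drainage path length: H_d = H/2 = 1.75 m (double drainage).
U ≤ 60%: T_v = (π/4)·U² = (π/4)×0.24² = 0.045239.
t = T_v·H_d²/c_v = 0.045239×1.75²/4.9 = 0.02827 years.

t ≈ 0.0283 years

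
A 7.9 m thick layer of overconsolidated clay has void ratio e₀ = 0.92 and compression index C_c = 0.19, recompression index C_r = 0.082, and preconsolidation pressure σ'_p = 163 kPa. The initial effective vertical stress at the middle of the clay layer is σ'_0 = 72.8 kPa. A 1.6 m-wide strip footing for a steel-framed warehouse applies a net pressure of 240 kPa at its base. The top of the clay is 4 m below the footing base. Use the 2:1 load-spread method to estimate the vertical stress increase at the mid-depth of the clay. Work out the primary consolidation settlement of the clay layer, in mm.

S_c ≈ 64.4 mm

Mid-depth of clay below the footing base: z = 4 + 7.9/2 = 7.95 m.
Stress increase at mid-clay by the 2:1 spreading method:
Δσ = qB/(B+z) = 240×1.6/(1.6+7.95) = 40.209 kPa
Final effective stress: σ'_f = 72.8 + 40.209 = 113.01 kPa.
σ'_f = 113.01 ≤ σ'_p = 163 kPa, so the clay remains overconsolidated and only the recompression index applies:
S_c = C_r·H/(1+e₀)·log₁₀(σ'_f/σ'_0) = 0.082×7.9/1.92×log₁₀(113.01/72.8)
    = 0.3374 × 0.19099 = 0.06444 m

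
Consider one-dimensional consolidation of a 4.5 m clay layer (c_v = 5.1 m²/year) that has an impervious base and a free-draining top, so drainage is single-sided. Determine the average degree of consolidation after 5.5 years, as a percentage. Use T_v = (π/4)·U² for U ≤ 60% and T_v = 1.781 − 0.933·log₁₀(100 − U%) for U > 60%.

Drainage path length: H_d = H = 4.5 m (single drainage).
T_v = c_v·t/H_d² = 5.1×5.5/4.5² = 1.3852.
T_v = 1.3852 corresponds to the U > 60% branch:
U = 1 − 10^((1.781 − T_v)/0.933)/100 = 0.9734

U ≈ 97.3 %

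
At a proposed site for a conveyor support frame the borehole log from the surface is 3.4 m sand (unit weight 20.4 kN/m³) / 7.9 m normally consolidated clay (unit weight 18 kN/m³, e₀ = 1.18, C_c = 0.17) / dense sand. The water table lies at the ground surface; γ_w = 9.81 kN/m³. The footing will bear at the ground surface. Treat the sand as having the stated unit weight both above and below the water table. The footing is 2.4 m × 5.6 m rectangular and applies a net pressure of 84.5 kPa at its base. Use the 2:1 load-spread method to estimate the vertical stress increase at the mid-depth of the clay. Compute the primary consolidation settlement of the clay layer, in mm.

S_c ≈ 33.1 mm

Mid-depth of clay below the ground surface: z = 3.4 + 7.9/2 = 7.35 m.
Total vertical stress at mid-clay: σ_v = 20.4×3.4 + 18×3.95 = 140.46 kPa.
Pore pressure: u = 9.81×(7.35 − 0) = 72.103 kPa.
Initial effective stress: σ'_0 = σ_v − u = 140.46 − 72.103 = 68.357 kPa.
Stress increase at mid-clay by the 2:1 spreading method:
Δσ = qBL/((B+z)(L+z)) = 84.5×2.4×5.6/((2.4+7.35)(5.6+7.35)) = 8.9946 kPa
Final effective stress: σ'_f = σ'_0 + Δσ = 68.357 + 8.9946 = 77.352 kPa.
Normally consolidated clay, so the full stress increment lies on the virgin compression line:
S_c = C_c·H/(1+e₀)·log₁₀(σ'_f/σ'_0) = 0.17×7.9/(1+1.18)×log₁₀(77.352/68.357)
    = 0.61606 × 0.053689 = 0.03308 m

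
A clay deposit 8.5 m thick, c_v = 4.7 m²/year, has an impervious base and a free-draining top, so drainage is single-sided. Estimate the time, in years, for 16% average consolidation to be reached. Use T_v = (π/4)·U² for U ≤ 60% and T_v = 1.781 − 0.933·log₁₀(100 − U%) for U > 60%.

t ≈ 0.309 years

Drainage path length: H_d = H = 8.5 m (single drainage).
U ≤ 60%: T_v = (π/4)·U² = (π/4)×0.16² = 0.020106.
t = T_v·H_d²/c_v = 0.020106×8.5²/4.7 = 0.3091 years.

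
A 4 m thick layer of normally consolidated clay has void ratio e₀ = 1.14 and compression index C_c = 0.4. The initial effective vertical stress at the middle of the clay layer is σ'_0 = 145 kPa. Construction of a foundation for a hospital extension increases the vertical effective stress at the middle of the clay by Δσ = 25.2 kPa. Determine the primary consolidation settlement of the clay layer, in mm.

S_c ≈ 52 mm

Final effective stress: σ'_f = σ'_0 + Δσ = 145 + 25.2 = 170.2 kPa.
Normally consolidated clay, so the full stress increment lies on the virgin compression line:
S_c = C_c·H/(1+e₀)·log₁₀(σ'_f/σ'_0) = 0.4×4/(1+1.14)×log₁₀(170.2/145)
    = 0.74766 × 0.069592 = 0.05203 m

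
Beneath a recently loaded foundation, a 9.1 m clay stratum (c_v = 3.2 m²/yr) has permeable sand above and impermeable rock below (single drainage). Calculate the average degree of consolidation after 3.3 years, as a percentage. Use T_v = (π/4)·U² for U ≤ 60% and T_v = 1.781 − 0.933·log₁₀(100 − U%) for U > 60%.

U ≈ 40.3 %

Drainage path length: H_d = H = 9.1 m (single drainage).
T_v = c_v·t/H_d² = 3.2×3.3/9.1² = 0.12752.
T_v = 0.12752 corresponds to the U ≤ 60% branch:
U = √(4T_v/π) = 0.4029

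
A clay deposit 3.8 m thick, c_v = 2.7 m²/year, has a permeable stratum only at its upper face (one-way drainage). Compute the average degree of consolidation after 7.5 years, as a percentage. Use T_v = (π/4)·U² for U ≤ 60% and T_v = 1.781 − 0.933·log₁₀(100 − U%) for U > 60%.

U ≈ 97.5 %

Drainage path length: H_d = H = 3.8 m (single drainage).
T_v = c_v·t/H_d² = 2.7×7.5/3.8² = 1.4024.
T_v = 1.4024 corresponds to the U > 60% branch:
U = 1 − 10^((1.781 − T_v)/0.933)/100 = 0.9745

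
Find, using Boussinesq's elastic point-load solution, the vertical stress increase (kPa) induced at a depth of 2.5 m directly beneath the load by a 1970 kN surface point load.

Boussinesq vertical stress below a point load on an elastic half-space:
Δσ_z = 3P/(2πz²) · [1 + (r/z)²]^(−5/2)
r/z = 0/2.5 = 0; [1+(r/z)²]^(−5/2) = 1.
Δσ_z = 3×1970/(2π×2.5²) × 1 = 150.5 × 1 = 150.5 kPa

Δσ_z ≈ 150 kPa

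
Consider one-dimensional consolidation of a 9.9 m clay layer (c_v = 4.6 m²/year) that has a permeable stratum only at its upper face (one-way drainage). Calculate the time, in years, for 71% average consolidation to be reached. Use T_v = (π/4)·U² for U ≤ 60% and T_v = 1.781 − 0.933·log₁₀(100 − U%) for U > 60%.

Drainage path length: H_d = H = 9.9 m (single drainage).
U > 60%: T_v = 1.781 − 0.933·log₁₀(100 − 71) = 0.41658.
t = T_v·H_d²/c_v = 0.41658×9.9²/4.6 = 8.876 years.

t ≈ 8.88 years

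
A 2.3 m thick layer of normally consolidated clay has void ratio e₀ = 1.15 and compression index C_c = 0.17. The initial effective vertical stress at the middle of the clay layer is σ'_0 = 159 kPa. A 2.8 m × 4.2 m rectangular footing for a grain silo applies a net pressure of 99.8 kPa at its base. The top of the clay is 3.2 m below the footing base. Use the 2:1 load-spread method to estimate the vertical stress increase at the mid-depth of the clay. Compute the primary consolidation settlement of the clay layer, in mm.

Mid-depth of clay below the footing base: z = 3.2 + 2.3/2 = 4.35 m.
Stress increase at mid-clay by the 2:1 spreading method:
Δσ = qBL/((B+z)(L+z)) = 99.8×2.8×4.2/((2.8+4.35)(4.2+4.35)) = 19.198 kPa
Final effective stress: σ'_f = σ'_0 + Δσ = 159 + 19.198 = 178.2 kPa.
Normally consolidated clay, so the full stress increment lies on the virgin compression line:
S_c = C_c·H/(1+e₀)·log₁₀(σ'_f/σ'_0) = 0.17×2.3/(1+1.15)×log₁₀(178.2/159)
    = 0.18186 × 0.049511 = 0.009004 m

S_c ≈ 9 mm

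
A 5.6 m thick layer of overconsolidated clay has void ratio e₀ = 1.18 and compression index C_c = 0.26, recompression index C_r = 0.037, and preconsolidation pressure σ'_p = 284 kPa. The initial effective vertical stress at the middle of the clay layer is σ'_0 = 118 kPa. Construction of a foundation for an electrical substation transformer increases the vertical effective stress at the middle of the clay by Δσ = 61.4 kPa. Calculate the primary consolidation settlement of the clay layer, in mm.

S_c ≈ 17.3 mm

Final effective stress: σ'_f = 118 + 61.4 = 179.4 kPa.
σ'_f = 179.4 ≤ σ'_p = 284 kPa, so the clay remains overconsolidated and only the recompression index applies:
S_c = C_r·H/(1+e₀)·log₁₀(σ'_f/σ'_0) = 0.037×5.6/2.18×log₁₀(179.4/118)
    = 0.095046 × 0.18194 = 0.01729 m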